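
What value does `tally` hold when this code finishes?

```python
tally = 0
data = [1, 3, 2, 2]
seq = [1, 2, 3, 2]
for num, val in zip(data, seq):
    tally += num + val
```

Let's trace through this code step by step.

Initialize: tally = 0
Initialize: data = [1, 3, 2, 2]
Initialize: seq = [1, 2, 3, 2]
Entering loop: for num, val in zip(data, seq):

After execution: tally = 16
16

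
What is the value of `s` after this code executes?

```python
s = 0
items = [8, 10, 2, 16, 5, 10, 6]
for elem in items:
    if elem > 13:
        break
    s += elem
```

Let's trace through this code step by step.

Initialize: s = 0
Initialize: items = [8, 10, 2, 16, 5, 10, 6]
Entering loop: for elem in items:

After execution: s = 20
20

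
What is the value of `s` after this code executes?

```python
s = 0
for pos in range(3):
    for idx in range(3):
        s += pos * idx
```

Let's trace through this code step by step.

Initialize: s = 0
Entering loop: for pos in range(3):

After execution: s = 9
9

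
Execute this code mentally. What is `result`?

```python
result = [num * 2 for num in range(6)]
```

Let's trace through this code step by step.

Initialize: result = [num * 2 for num in range(6)]

After execution: result = [0, 2, 4, 6, 8, 10]
[0, 2, 4, 6, 8, 10]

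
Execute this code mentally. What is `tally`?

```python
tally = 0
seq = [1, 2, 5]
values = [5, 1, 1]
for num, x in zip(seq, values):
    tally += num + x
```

Let's trace through this code step by step.

Initialize: tally = 0
Initialize: seq = [1, 2, 5]
Initialize: values = [5, 1, 1]
Entering loop: for num, x in zip(seq, values):

After execution: tally = 15
15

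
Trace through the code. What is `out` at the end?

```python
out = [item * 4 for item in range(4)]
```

Let's trace through this code step by step.

Initialize: out = [item * 4 for item in range(4)]

After execution: out = [0, 4, 8, 12]
[0, 4, 8, 12]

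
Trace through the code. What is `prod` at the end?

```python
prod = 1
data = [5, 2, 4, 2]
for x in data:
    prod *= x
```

Let's trace through this code step by step.

Initialize: prod = 1
Initialize: data = [5, 2, 4, 2]
Entering loop: for x in data:

After execution: prod = 80
80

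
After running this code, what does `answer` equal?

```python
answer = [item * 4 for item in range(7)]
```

Let's trace through this code step by step.

Initialize: answer = [item * 4 for item in range(7)]

After execution: answer = [0, 4, 8, 12, 16, 20, 24]
[0, 4, 8, 12, 16, 20, 24]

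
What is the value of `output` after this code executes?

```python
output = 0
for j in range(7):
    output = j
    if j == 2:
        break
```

Let's trace through this code step by step.

Initialize: output = 0
Entering loop: for j in range(7):

After execution: output = 2
2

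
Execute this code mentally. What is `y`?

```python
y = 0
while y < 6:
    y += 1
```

Let's trace through this code step by step.

Initialize: y = 0
Entering loop: while y < 6:

After execution: y = 6
6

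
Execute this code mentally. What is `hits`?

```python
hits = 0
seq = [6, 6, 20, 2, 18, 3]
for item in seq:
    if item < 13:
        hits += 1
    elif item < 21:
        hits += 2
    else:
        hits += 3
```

Let's trace through this code step by step.

Initialize: hits = 0
Initialize: seq = [6, 6, 20, 2, 18, 3]
Entering loop: for item in seq:

After execution: hits = 8
8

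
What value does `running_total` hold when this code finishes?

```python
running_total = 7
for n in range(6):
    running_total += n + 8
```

Let's trace through this code step by step.

Initialize: running_total = 7
Entering loop: for n in range(6):

After execution: running_total = 70
70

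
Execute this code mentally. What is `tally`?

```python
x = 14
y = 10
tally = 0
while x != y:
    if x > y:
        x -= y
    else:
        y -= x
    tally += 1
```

Let's trace through this code step by step.

Initialize: x = 14
Initialize: y = 10
Initialize: tally = 0
Entering loop: while x != y:

After execution: tally = 4
4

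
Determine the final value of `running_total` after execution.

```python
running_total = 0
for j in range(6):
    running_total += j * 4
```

Let's trace through this code step by step.

Initialize: running_total = 0
Entering loop: for j in range(6):

After execution: running_total = 60
60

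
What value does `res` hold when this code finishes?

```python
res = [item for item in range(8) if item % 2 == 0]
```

Let's trace through this code step by step.

Initialize: res = [item for item in range(8) if item % 2 == 0]

After execution: res = [0, 2, 4, 6]
[0, 2, 4, 6]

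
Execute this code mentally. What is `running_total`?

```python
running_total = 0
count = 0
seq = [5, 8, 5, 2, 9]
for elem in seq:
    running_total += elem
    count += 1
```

Let's trace through this code step by step.

Initialize: running_total = 0
Initialize: count = 0
Initialize: seq = [5, 8, 5, 2, 9]
Entering loop: for elem in seq:

After execution: running_total = 29
29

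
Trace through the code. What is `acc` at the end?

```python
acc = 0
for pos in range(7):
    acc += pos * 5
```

Let's trace through this code step by step.

Initialize: acc = 0
Entering loop: for pos in range(7):

After execution: acc = 105
105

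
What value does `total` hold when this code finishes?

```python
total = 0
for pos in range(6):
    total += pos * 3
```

Let's trace through this code step by step.

Initialize: total = 0
Entering loop: for pos in range(6):

After execution: total = 45
45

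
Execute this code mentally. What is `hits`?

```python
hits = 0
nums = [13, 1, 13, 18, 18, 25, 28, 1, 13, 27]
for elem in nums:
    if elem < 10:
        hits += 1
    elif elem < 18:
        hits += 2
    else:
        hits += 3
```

Let's trace through this code step by step.

Initialize: hits = 0
Initialize: nums = [13, 1, 13, 18, 18, 25, 28, 1, 13, 27]
Entering loop: for elem in nums:

After execution: hits = 23
23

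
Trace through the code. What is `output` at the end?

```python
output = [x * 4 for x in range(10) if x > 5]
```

Let's trace through this code step by step.

Initialize: output = [x * 4 for x in range(10) if x > 5]

After execution: output = [24, 28, 32, 36]
[24, 28, 32, 36]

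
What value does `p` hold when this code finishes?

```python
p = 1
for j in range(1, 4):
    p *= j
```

Let's trace through this code step by step.

Initialize: p = 1
Entering loop: for j in range(1, 4):

After execution: p = 6
6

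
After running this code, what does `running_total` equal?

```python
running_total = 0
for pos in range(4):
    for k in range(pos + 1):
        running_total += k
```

Let's trace through this code step by step.

Initialize: running_total = 0
Entering loop: for pos in range(4):

After execution: running_total = 10
10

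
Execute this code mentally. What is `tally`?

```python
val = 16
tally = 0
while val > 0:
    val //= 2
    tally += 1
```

Let's trace through this code step by step.

Initialize: val = 16
Initialize: tally = 0
Entering loop: while val > 0:

After execution: tally = 5
5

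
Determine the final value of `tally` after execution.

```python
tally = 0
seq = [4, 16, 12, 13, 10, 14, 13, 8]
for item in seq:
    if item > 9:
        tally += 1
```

Let's trace through this code step by step.

Initialize: tally = 0
Initialize: seq = [4, 16, 12, 13, 10, 14, 13, 8]
Entering loop: for item in seq:

After execution: tally = 6
6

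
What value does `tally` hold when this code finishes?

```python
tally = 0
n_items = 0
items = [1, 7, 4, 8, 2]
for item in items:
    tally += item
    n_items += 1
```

Let's trace through this code step by step.

Initialize: tally = 0
Initialize: n_items = 0
Initialize: items = [1, 7, 4, 8, 2]
Entering loop: for item in items:

After execution: tally = 22
22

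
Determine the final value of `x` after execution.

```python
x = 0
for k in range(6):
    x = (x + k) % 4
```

Let's trace through this code step by step.

Initialize: x = 0
Entering loop: for k in range(6):

After execution: x = 3
3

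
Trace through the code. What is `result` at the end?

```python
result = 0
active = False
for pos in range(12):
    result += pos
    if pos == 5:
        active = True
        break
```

Let's trace through this code step by step.

Initialize: result = 0
Initialize: active = False
Entering loop: for pos in range(12):

After execution: result = 15
15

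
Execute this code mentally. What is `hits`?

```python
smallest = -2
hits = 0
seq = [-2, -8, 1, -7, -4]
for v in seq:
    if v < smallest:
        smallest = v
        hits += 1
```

Let's trace through this code step by step.

Initialize: smallest = -2
Initialize: hits = 0
Initialize: seq = [-2, -8, 1, -7, -4]
Entering loop: for v in seq:

After execution: hits = 1
1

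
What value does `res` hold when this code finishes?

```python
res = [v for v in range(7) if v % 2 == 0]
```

Let's trace through this code step by step.

Initialize: res = [v for v in range(7) if v % 2 == 0]

After execution: res = [0, 2, 4, 6]
[0, 2, 4, 6]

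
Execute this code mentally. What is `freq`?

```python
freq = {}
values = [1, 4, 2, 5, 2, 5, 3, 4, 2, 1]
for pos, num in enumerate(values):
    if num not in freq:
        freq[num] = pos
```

Let's trace through this code step by step.

Initialize: freq = {}
Initialize: values = [1, 4, 2, 5, 2, 5, 3, 4, 2, 1]
Entering loop: for pos, num in enumerate(values):

After execution: freq = {1: 0, 4: 1, 2: 2, 5: 3, 3: 6}
{1: 0, 4: 1, 2: 2, 5: 3, 3: 6}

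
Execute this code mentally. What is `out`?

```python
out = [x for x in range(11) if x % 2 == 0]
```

Let's trace through this code step by step.

Initialize: out = [x for x in range(11) if x % 2 == 0]

After execution: out = [0, 2, 4, 6, 8, 10]
[0, 2, 4, 6, 8, 10]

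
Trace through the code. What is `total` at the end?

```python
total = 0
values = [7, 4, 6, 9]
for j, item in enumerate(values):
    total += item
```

Let's trace through this code step by step.

Initialize: total = 0
Initialize: values = [7, 4, 6, 9]
Entering loop: for j, item in enumerate(values):

After execution: total = 26
26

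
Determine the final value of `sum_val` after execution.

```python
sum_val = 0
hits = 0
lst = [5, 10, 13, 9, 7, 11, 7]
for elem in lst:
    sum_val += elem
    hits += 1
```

Let's trace through this code step by step.

Initialize: sum_val = 0
Initialize: hits = 0
Initialize: lst = [5, 10, 13, 9, 7, 11, 7]
Entering loop: for elem in lst:

After execution: sum_val = 62
62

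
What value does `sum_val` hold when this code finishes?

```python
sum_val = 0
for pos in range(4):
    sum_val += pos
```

Let's trace through this code step by step.

Initialize: sum_val = 0
Entering loop: for pos in range(4):

After execution: sum_val = 6
6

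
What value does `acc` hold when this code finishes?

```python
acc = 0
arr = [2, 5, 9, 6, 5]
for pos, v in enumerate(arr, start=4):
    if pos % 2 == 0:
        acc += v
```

Let's trace through this code step by step.

Initialize: acc = 0
Initialize: arr = [2, 5, 9, 6, 5]
Entering loop: for pos, v in enumerate(arr, start=4):

After execution: acc = 16
16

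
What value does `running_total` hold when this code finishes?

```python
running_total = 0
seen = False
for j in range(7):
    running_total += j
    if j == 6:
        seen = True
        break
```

Let's trace through this code step by step.

Initialize: running_total = 0
Initialize: seen = False
Entering loop: for j in range(7):

After execution: running_total = 21
21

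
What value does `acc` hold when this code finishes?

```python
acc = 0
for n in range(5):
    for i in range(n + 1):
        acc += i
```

Let's trace through this code step by step.

Initialize: acc = 0
Entering loop: for n in range(5):

After execution: acc = 20
20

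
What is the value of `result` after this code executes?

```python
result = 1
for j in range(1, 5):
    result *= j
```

Let's trace through this code step by step.

Initialize: result = 1
Entering loop: for j in range(1, 5):

After execution: result = 24
24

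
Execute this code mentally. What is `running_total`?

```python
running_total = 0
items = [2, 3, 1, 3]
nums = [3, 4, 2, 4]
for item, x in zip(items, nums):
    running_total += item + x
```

Let's trace through this code step by step.

Initialize: running_total = 0
Initialize: items = [2, 3, 1, 3]
Initialize: nums = [3, 4, 2, 4]
Entering loop: for item, x in zip(items, nums):

After execution: running_total = 22
22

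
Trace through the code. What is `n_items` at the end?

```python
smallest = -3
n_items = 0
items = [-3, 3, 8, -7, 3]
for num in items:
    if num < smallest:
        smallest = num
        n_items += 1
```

Let's trace through this code step by step.

Initialize: smallest = -3
Initialize: n_items = 0
Initialize: items = [-3, 3, 8, -7, 3]
Entering loop: for num in items:

After execution: n_items = 1
1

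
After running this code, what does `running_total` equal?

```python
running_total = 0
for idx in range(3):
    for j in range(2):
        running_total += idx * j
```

Let's trace through this code step by step.

Initialize: running_total = 0
Entering loop: for idx in range(3):

After execution: running_total = 3
3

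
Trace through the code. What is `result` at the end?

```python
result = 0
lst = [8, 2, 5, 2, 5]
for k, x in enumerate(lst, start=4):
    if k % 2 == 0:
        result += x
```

Let's trace through this code step by step.

Initialize: result = 0
Initialize: lst = [8, 2, 5, 2, 5]
Entering loop: for k, x in enumerate(lst, start=4):

After execution: result = 18
18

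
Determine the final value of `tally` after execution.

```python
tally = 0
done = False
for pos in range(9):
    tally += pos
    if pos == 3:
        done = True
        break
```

Let's trace through this code step by step.

Initialize: tally = 0
Initialize: done = False
Entering loop: for pos in range(9):

After execution: tally = 6
6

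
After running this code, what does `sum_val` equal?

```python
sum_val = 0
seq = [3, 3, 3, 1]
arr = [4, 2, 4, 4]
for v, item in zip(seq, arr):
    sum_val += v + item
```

Let's trace through this code step by step.

Initialize: sum_val = 0
Initialize: seq = [3, 3, 3, 1]
Initialize: arr = [4, 2, 4, 4]
Entering loop: for v, item in zip(seq, arr):

After execution: sum_val = 24
24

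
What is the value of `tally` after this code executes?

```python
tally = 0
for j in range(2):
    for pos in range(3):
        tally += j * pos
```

Let's trace through this code step by step.

Initialize: tally = 0
Entering loop: for j in range(2):

After execution: tally = 3
3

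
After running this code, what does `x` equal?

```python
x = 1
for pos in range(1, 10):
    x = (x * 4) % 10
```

Let's trace through this code step by step.

Initialize: x = 1
Entering loop: for pos in range(1, 10):

After execution: x = 4
4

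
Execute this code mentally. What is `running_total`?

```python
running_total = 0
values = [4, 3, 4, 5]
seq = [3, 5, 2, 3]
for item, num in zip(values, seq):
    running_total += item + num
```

Let's trace through this code step by step.

Initialize: running_total = 0
Initialize: values = [4, 3, 4, 5]
Initialize: seq = [3, 5, 2, 3]
Entering loop: for item, num in zip(values, seq):

After execution: running_total = 29
29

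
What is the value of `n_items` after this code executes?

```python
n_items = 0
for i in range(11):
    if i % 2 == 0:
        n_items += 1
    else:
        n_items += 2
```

Let's trace through this code step by step.

Initialize: n_items = 0
Entering loop: for i in range(11):

After execution: n_items = 16
16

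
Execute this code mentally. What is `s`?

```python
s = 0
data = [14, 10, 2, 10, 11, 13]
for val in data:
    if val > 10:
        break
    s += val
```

Let's trace through this code step by step.

Initialize: s = 0
Initialize: data = [14, 10, 2, 10, 11, 13]
Entering loop: for val in data:

After execution: s = 0
0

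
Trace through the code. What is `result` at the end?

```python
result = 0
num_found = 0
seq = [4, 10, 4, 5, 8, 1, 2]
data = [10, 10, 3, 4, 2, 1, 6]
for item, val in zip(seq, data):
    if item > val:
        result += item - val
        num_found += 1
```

Let's trace through this code step by step.

Initialize: result = 0
Initialize: num_found = 0
Initialize: seq = [4, 10, 4, 5, 8, 1, 2]
Initialize: data = [10, 10, 3, 4, 2, 1, 6]
Entering loop: for item, val in zip(seq, data):

After execution: result = 8
8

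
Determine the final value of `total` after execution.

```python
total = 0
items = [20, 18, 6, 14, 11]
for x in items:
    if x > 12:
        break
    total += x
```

Let's trace through this code step by step.

Initialize: total = 0
Initialize: items = [20, 18, 6, 14, 11]
Entering loop: for x in items:

After execution: total = 0
0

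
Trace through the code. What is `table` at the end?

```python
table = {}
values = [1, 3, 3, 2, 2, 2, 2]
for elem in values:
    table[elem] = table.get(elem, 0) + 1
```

Let's trace through this code step by step.

Initialize: table = {}
Initialize: values = [1, 3, 3, 2, 2, 2, 2]
Entering loop: for elem in values:

After execution: table = {1: 1, 3: 2, 2: 4}
{1: 1, 3: 2, 2: 4}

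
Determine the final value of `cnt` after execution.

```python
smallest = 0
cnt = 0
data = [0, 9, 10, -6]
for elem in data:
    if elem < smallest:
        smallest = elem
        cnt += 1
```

Let's trace through this code step by step.

Initialize: smallest = 0
Initialize: cnt = 0
Initialize: data = [0, 9, 10, -6]
Entering loop: for elem in data:

After execution: cnt = 1
1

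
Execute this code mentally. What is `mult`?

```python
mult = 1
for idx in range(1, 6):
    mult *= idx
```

Let's trace through this code step by step.

Initialize: mult = 1
Entering loop: for idx in range(1, 6):

After execution: mult = 120
120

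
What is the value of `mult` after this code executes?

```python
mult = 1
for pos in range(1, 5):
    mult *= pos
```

Let's trace through this code step by step.

Initialize: mult = 1
Entering loop: for pos in range(1, 5):

After execution: mult = 24
24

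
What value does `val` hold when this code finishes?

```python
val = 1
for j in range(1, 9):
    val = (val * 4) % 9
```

Let's trace through this code step by step.

Initialize: val = 1
Entering loop: for j in range(1, 9):

After execution: val = 7
7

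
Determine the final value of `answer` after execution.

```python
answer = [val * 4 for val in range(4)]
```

Let's trace through this code step by step.

Initialize: answer = [val * 4 for val in range(4)]

After execution: answer = [0, 4, 8, 12]
[0, 4, 8, 12]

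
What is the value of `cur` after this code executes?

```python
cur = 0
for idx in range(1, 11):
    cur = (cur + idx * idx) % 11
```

Let's trace through this code step by step.

Initialize: cur = 0
Entering loop: for idx in range(1, 11):

After execution: cur = 0
0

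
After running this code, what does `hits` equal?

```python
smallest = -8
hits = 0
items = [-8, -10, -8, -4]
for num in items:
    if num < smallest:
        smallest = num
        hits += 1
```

Let's trace through this code step by step.

Initialize: smallest = -8
Initialize: hits = 0
Initialize: items = [-8, -10, -8, -4]
Entering loop: for num in items:

After execution: hits = 1
1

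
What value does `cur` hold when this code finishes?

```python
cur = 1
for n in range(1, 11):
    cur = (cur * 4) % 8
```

Let's trace through this code step by step.

Initialize: cur = 1
Entering loop: for n in range(1, 11):

After execution: cur = 0
0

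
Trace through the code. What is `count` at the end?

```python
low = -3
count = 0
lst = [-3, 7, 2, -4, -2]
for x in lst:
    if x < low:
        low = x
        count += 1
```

Let's trace through this code step by step.

Initialize: low = -3
Initialize: count = 0
Initialize: lst = [-3, 7, 2, -4, -2]
Entering loop: for x in lst:

After execution: count = 1
1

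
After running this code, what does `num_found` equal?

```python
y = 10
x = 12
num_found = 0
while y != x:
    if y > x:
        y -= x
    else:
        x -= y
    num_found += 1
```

Let's trace through this code step by step.

Initialize: y = 10
Initialize: x = 12
Initialize: num_found = 0
Entering loop: while y != x:

After execution: num_found = 5
5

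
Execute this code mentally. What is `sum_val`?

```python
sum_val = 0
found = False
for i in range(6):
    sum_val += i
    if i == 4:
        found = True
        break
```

Let's trace through this code step by step.

Initialize: sum_val = 0
Initialize: found = False
Entering loop: for i in range(6):

After execution: sum_val = 10
10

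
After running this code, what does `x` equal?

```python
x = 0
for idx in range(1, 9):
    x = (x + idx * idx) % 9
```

Let's trace through this code step by step.

Initialize: x = 0
Entering loop: for idx in range(1, 9):

After execution: x = 6
6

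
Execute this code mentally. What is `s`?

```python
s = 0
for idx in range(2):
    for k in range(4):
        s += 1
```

Let's trace through this code step by step.

Initialize: s = 0
Entering loop: for idx in range(2):

After execution: s = 8
8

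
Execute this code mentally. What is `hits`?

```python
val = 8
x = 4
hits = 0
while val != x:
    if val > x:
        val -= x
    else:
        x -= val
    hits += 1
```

Let's trace through this code step by step.

Initialize: val = 8
Initialize: x = 4
Initialize: hits = 0
Entering loop: while val != x:

After execution: hits = 1
1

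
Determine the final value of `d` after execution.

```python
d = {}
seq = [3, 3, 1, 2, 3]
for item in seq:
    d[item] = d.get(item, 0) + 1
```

Let's trace through this code step by step.

Initialize: d = {}
Initialize: seq = [3, 3, 1, 2, 3]
Entering loop: for item in seq:

After execution: d = {3: 3, 1: 1, 2: 1}
{3: 3, 1: 1, 2: 1}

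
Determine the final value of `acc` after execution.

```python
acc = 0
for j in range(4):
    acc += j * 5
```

Let's trace through this code step by step.

Initialize: acc = 0
Entering loop: for j in range(4):

After execution: acc = 30
30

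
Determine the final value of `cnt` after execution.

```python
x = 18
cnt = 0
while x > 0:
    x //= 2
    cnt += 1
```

Let's trace through this code step by step.

Initialize: x = 18
Initialize: cnt = 0
Entering loop: while x > 0:

After execution: cnt = 5
5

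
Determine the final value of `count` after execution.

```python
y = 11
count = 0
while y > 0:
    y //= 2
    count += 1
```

Let's trace through this code step by step.

Initialize: y = 11
Initialize: count = 0
Entering loop: while y > 0:

After execution: count = 4
4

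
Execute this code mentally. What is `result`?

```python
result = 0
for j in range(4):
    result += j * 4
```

Let's trace through this code step by step.

Initialize: result = 0
Entering loop: for j in range(4):

After execution: result = 24
24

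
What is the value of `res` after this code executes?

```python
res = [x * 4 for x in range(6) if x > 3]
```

Let's trace through this code step by step.

Initialize: res = [x * 4 for x in range(6) if x > 3]

After execution: res = [16, 20]
[16, 20]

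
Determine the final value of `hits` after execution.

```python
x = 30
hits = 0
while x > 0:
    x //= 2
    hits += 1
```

Let's trace through this code step by step.

Initialize: x = 30
Initialize: hits = 0
Entering loop: while x > 0:

After execution: hits = 5
5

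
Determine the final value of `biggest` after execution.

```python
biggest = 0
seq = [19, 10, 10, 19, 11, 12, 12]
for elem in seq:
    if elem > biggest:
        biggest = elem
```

Let's trace through this code step by step.

Initialize: biggest = 0
Initialize: seq = [19, 10, 10, 19, 11, 12, 12]
Entering loop: for elem in seq:

After execution: biggest = 19
19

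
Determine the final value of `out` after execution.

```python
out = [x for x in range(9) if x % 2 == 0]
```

Let's trace through this code step by step.

Initialize: out = [x for x in range(9) if x % 2 == 0]

After execution: out = [0, 2, 4, 6, 8]
[0, 2, 4, 6, 8]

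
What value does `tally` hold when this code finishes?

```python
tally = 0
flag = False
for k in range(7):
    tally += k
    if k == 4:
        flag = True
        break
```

Let's trace through this code step by step.

Initialize: tally = 0
Initialize: flag = False
Entering loop: for k in range(7):

After execution: tally = 10
10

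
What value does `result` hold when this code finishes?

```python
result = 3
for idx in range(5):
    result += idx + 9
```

Let's trace through this code step by step.

Initialize: result = 3
Entering loop: for idx in range(5):

After execution: result = 58
58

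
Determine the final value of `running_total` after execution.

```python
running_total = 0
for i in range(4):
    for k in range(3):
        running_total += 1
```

Let's trace through this code step by step.

Initialize: running_total = 0
Entering loop: for i in range(4):

After execution: running_total = 12
12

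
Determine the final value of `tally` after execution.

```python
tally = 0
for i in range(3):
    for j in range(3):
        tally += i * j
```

Let's trace through this code step by step.

Initialize: tally = 0
Entering loop: for i in range(3):

After execution: tally = 9
9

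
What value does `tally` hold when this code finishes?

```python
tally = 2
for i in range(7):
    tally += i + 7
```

Let's trace through this code step by step.

Initialize: tally = 2
Entering loop: for i in range(7):

After execution: tally = 72
72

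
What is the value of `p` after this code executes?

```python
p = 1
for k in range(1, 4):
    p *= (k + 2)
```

Let's trace through this code step by step.

Initialize: p = 1
Entering loop: for k in range(1, 4):

After execution: p = 60
60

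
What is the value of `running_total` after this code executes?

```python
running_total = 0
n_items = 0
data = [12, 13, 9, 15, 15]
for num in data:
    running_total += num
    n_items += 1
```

Let's trace through this code step by step.

Initialize: running_total = 0
Initialize: n_items = 0
Initialize: data = [12, 13, 9, 15, 15]
Entering loop: for num in data:

After execution: running_total = 64
64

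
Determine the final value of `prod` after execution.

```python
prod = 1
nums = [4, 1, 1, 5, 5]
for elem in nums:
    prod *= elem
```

Let's trace through this code step by step.

Initialize: prod = 1
Initialize: nums = [4, 1, 1, 5, 5]
Entering loop: for elem in nums:

After execution: prod = 100
100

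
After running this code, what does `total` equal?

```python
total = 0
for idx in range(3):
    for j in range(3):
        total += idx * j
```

Let's trace through this code step by step.

Initialize: total = 0
Entering loop: for idx in range(3):

After execution: total = 9
9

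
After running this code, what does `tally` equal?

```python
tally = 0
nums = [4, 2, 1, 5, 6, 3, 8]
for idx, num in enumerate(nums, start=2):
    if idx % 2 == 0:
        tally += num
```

Let's trace through this code step by step.

Initialize: tally = 0
Initialize: nums = [4, 2, 1, 5, 6, 3, 8]
Entering loop: for idx, num in enumerate(nums, start=2):

After execution: tally = 19
19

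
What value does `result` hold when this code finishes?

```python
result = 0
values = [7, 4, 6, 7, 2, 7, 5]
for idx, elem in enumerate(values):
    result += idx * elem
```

Let's trace through this code step by step.

Initialize: result = 0
Initialize: values = [7, 4, 6, 7, 2, 7, 5]
Entering loop: for idx, elem in enumerate(values):

After execution: result = 110
110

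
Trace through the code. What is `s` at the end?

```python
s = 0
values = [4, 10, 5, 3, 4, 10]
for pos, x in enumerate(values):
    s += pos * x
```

Let's trace through this code step by step.

Initialize: s = 0
Initialize: values = [4, 10, 5, 3, 4, 10]
Entering loop: for pos, x in enumerate(values):

After execution: s = 95
95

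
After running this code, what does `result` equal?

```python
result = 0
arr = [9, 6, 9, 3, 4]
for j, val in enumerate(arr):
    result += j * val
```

Let's trace through this code step by step.

Initialize: result = 0
Initialize: arr = [9, 6, 9, 3, 4]
Entering loop: for j, val in enumerate(arr):

After execution: result = 49
49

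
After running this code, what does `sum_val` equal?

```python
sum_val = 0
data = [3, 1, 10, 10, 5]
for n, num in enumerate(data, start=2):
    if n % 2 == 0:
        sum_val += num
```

Let's trace through this code step by step.

Initialize: sum_val = 0
Initialize: data = [3, 1, 10, 10, 5]
Entering loop: for n, num in enumerate(data, start=2):

After execution: sum_val = 18
18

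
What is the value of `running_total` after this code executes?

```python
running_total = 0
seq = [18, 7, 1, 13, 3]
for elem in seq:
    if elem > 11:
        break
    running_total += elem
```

Let's trace through this code step by step.

Initialize: running_total = 0
Initialize: seq = [18, 7, 1, 13, 3]
Entering loop: for elem in seq:

After execution: running_total = 0
0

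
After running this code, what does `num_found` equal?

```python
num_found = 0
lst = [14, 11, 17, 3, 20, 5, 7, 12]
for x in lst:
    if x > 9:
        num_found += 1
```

Let's trace through this code step by step.

Initialize: num_found = 0
Initialize: lst = [14, 11, 17, 3, 20, 5, 7, 12]
Entering loop: for x in lst:

After execution: num_found = 5
5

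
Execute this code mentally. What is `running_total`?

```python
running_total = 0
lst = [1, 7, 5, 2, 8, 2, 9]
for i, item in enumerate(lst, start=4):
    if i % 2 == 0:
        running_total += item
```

Let's trace through this code step by step.

Initialize: running_total = 0
Initialize: lst = [1, 7, 5, 2, 8, 2, 9]
Entering loop: for i, item in enumerate(lst, start=4):

After execution: running_total = 23
23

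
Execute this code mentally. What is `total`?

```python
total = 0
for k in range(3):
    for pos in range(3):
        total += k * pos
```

Let's trace through this code step by step.

Initialize: total = 0
Entering loop: for k in range(3):

After execution: total = 9
9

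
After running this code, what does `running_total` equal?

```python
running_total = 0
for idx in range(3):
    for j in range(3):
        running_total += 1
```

Let's trace through this code step by step.

Initialize: running_total = 0
Entering loop: for idx in range(3):

After execution: running_total = 9
9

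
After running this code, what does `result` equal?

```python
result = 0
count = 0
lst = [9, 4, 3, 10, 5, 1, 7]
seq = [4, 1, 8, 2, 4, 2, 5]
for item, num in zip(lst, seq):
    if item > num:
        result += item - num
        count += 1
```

Let's trace through this code step by step.

Initialize: result = 0
Initialize: count = 0
Initialize: lst = [9, 4, 3, 10, 5, 1, 7]
Initialize: seq = [4, 1, 8, 2, 4, 2, 5]
Entering loop: for item, num in zip(lst, seq):

After execution: result = 19
19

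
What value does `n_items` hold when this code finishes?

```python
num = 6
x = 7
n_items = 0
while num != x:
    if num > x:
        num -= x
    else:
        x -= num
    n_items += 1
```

Let's trace through this code step by step.

Initialize: num = 6
Initialize: x = 7
Initialize: n_items = 0
Entering loop: while num != x:

After execution: n_items = 6
6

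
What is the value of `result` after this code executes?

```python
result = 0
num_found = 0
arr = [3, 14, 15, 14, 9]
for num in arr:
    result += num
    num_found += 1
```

Let's trace through this code step by step.

Initialize: result = 0
Initialize: num_found = 0
Initialize: arr = [3, 14, 15, 14, 9]
Entering loop: for num in arr:

After execution: result = 55
55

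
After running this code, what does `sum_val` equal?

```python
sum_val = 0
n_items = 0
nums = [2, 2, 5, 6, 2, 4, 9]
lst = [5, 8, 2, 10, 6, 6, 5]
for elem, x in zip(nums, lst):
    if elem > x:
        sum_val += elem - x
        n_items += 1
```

Let's trace through this code step by step.

Initialize: sum_val = 0
Initialize: n_items = 0
Initialize: nums = [2, 2, 5, 6, 2, 4, 9]
Initialize: lst = [5, 8, 2, 10, 6, 6, 5]
Entering loop: for elem, x in zip(nums, lst):

After execution: sum_val = 7
7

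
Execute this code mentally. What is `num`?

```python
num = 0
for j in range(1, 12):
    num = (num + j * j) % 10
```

Let's trace through this code step by step.

Initialize: num = 0
Entering loop: for j in range(1, 12):

After execution: num = 6
6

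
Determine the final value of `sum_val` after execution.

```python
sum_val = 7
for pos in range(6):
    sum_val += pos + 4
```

Let's trace through this code step by step.

Initialize: sum_val = 7
Entering loop: for pos in range(6):

After execution: sum_val = 46
46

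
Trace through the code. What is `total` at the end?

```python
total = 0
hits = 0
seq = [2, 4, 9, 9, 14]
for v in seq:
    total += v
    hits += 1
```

Let's trace through this code step by step.

Initialize: total = 0
Initialize: hits = 0
Initialize: seq = [2, 4, 9, 9, 14]
Entering loop: for v in seq:

After execution: total = 38
38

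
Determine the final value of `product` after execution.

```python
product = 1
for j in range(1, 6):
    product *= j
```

Let's trace through this code step by step.

Initialize: product = 1
Entering loop: for j in range(1, 6):

After execution: product = 120
120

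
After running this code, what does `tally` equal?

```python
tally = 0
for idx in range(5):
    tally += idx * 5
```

Let's trace through this code step by step.

Initialize: tally = 0
Entering loop: for idx in range(5):

After execution: tally = 50
50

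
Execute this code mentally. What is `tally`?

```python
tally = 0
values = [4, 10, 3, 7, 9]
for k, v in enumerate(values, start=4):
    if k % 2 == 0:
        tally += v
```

Let's trace through this code step by step.

Initialize: tally = 0
Initialize: values = [4, 10, 3, 7, 9]
Entering loop: for k, v in enumerate(values, start=4):

After execution: tally = 16
16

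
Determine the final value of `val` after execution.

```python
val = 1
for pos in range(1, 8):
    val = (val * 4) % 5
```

Let's trace through this code step by step.

Initialize: val = 1
Entering loop: for pos in range(1, 8):

After execution: val = 4
4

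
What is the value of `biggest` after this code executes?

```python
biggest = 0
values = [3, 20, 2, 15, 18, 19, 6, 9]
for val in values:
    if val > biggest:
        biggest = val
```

Let's trace through this code step by step.

Initialize: biggest = 0
Initialize: values = [3, 20, 2, 15, 18, 19, 6, 9]
Entering loop: for val in values:

After execution: biggest = 20
20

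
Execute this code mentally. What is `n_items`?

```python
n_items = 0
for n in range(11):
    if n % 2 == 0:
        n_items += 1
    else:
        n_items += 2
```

Let's trace through this code step by step.

Initialize: n_items = 0
Entering loop: for n in range(11):

After execution: n_items = 16
16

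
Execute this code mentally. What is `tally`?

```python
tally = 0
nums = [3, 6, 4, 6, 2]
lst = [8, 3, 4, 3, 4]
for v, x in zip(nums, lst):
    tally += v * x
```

Let's trace through this code step by step.

Initialize: tally = 0
Initialize: nums = [3, 6, 4, 6, 2]
Initialize: lst = [8, 3, 4, 3, 4]
Entering loop: for v, x in zip(nums, lst):

After execution: tally = 84
84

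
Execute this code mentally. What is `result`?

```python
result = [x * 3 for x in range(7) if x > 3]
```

Let's trace through this code step by step.

Initialize: result = [x * 3 for x in range(7) if x > 3]

After execution: result = [12, 15, 18]
[12, 15, 18]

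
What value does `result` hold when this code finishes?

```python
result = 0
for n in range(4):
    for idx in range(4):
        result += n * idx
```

Let's trace through this code step by step.

Initialize: result = 0
Entering loop: for n in range(4):

After execution: result = 36
36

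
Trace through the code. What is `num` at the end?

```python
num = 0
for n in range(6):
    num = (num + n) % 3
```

Let's trace through this code step by step.

Initialize: num = 0
Entering loop: for n in range(6):

After execution: num = 0
0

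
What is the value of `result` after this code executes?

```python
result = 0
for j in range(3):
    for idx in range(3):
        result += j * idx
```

Let's trace through this code step by step.

Initialize: result = 0
Entering loop: for j in range(3):

After execution: result = 9
9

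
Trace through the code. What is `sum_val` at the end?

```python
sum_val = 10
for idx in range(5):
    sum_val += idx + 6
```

Let's trace through this code step by step.

Initialize: sum_val = 10
Entering loop: for idx in range(5):

After execution: sum_val = 50
50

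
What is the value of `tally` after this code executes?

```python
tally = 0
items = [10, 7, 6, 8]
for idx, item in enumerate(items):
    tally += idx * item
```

Let's trace through this code step by step.

Initialize: tally = 0
Initialize: items = [10, 7, 6, 8]
Entering loop: for idx, item in enumerate(items):

After execution: tally = 43
43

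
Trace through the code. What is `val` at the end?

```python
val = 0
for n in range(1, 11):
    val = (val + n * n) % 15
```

Let's trace through this code step by step.

Initialize: val = 0
Entering loop: for n in range(1, 11):

After execution: val = 10
10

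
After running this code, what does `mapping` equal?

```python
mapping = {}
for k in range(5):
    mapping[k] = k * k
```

Let's trace through this code step by step.

Initialize: mapping = {}
Entering loop: for k in range(5):

After execution: mapping = {0: 0, 1: 1, 2: 4, 3: 9, 4: 16}
{0: 0, 1: 1, 2: 4, 3: 9, 4: 16}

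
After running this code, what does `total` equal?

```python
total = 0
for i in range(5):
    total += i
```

Let's trace through this code step by step.

Initialize: total = 0
Entering loop: for i in range(5):

After execution: total = 10
10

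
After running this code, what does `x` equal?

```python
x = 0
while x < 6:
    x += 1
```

Let's trace through this code step by step.

Initialize: x = 0
Entering loop: while x < 6:

After execution: x = 6
6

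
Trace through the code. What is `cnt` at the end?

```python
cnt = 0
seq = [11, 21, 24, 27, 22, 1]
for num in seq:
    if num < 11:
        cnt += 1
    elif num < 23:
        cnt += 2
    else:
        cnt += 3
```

Let's trace through this code step by step.

Initialize: cnt = 0
Initialize: seq = [11, 21, 24, 27, 22, 1]
Entering loop: for num in seq:

After execution: cnt = 13
13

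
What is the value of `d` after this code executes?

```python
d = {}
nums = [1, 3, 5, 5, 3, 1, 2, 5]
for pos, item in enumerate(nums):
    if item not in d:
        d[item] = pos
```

Let's trace through this code step by step.

Initialize: d = {}
Initialize: nums = [1, 3, 5, 5, 3, 1, 2, 5]
Entering loop: for pos, item in enumerate(nums):

After execution: d = {1: 0, 3: 1, 5: 2, 2: 6}
{1: 0, 3: 1, 5: 2, 2: 6}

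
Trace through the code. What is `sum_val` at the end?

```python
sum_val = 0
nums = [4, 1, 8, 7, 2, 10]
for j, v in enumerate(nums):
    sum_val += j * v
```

Let's trace through this code step by step.

Initialize: sum_val = 0
Initialize: nums = [4, 1, 8, 7, 2, 10]
Entering loop: for j, v in enumerate(nums):

After execution: sum_val = 96
96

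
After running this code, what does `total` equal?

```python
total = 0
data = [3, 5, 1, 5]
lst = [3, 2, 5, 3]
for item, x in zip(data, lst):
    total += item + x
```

Let's trace through this code step by step.

Initialize: total = 0
Initialize: data = [3, 5, 1, 5]
Initialize: lst = [3, 2, 5, 3]
Entering loop: for item, x in zip(data, lst):

After execution: total = 27
27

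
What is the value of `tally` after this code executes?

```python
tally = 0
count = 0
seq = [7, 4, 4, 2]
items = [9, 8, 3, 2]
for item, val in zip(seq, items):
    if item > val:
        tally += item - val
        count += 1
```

Let's trace through this code step by step.

Initialize: tally = 0
Initialize: count = 0
Initialize: seq = [7, 4, 4, 2]
Initialize: items = [9, 8, 3, 2]
Entering loop: for item, val in zip(seq, items):

After execution: tally = 1
1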